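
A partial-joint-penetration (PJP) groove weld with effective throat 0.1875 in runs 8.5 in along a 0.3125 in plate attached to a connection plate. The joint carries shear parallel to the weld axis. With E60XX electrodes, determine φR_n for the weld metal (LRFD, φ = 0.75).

φR_n ≈ 43 kip

E60XX → F_EXX = 60 ksi.
Effective throat (given) t_e = 0.1875 in.
A_we = 0.1875 × 8.5 = 1.594 in².
F_nw = 0.6 F_EXX = 36 ksi.
φR_n = 0.75 × 36 × 1.594 = 43.03 kip.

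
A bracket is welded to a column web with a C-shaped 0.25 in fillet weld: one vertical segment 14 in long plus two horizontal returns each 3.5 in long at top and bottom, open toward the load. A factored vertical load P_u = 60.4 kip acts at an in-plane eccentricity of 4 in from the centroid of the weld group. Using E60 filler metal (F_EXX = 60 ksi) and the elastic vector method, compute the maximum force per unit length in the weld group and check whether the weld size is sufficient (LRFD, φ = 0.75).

Total weld length L_w = 21 in. Treat welds as unit-width lines.
Centroid: x̄ = 2×3.5×1.75 / 21 = 0.5833 in from the vertical weld.
Polar moment about centroid: J = I_x + I_y = [14³/12 + 2×3.5×7²] + [14×0.5833² + 2(3.5³/12 + 3.5×1.167²)] = 593.1 in³.
Direct shear f_v = P/L_w = 60.4 / 21 = 2.876 kip/in (vertical).
Torsion M = P·e = 60.4 × 4 = 241.6 kip·in.
Critical point at (x, y) = (2.917, 7) from centroid. f_tx = M·y/J = 2.851 kip/in; f_ty = M·x/J = 1.188 kip/in.
Resultant f_max = √[f_tx² + (f_v + f_ty)²] = √[2.851² + (2.876 + 1.188)²] = 4.965 kip/in.
Capacity per unit length: φr_n = 0.75 × 0.6 × 60 × (0.707 × 0.25) = 4.772 kip/in.
4.965 > 4.772 → NOT adequate.

f_max ≈ 4.96 kip/in; NOT adequate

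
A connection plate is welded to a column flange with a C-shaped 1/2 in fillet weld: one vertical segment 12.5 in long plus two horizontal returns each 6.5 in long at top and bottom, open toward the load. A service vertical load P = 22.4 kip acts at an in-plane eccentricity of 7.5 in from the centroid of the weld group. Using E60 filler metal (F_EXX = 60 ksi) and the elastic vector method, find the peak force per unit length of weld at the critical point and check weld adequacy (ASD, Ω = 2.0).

Total weld length L_w = 25.5 in. Treat welds as unit-width lines.
Centroid: x̄ = 2×6.5×3.25 / 25.5 = 1.657 in from the vertical weld.
Polar moment about centroid: J = I_x + I_y = [12.5³/12 + 2×6.5×6.25²] + [12.5×1.657² + 2(6.5³/12 + 6.5×1.593²)] = 783.7 in³.
Direct shear f_v = P/L_w = 22.4 / 25.5 = 0.8784 kip/in (vertical).
Torsion M = P·e = 22.4 × 7.5 = 168 kip·in.
Critical point at (x, y) = (4.843, 6.25) from centroid. f_tx = M·y/J = 1.34 kip/in; f_ty = M·x/J = 1.038 kip/in.
Resultant f_max = √[f_tx² + (f_v + f_ty)²] = √[1.34² + (0.8784 + 1.038)²] = 2.339 kip/in.
Capacity per unit length: r_n/Ω = (1/2.0) × 0.6 × 60 × (0.707 × 0.5) = 6.363 kip/in.
2.339 ≤ 6.363 → adequate.

f_max ≈ 2.34 kip/in; adequate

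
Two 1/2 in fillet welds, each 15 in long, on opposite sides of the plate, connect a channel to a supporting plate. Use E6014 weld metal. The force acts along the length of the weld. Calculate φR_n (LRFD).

φR_n ≈ 286 kips

E60XX → F_EXX = 60 ksi.
Effective throat t_e = 0.707 × 0.5 = 0.3535 in.
Total length L = 30 in; A_we = 0.3535 × 30 = 10.6 in².
F_nw = 0.6 F_EXX = 0.6 × 60 = 36 ksi.
φR_n = 0.75 × 36 × 10.6 = 286.3 kips.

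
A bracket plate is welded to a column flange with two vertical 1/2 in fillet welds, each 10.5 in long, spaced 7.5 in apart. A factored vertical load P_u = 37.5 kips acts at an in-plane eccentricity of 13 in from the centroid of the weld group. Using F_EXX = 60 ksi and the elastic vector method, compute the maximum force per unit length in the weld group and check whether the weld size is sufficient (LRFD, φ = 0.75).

f_max ≈ 7.62 kip/in; adequate

Total weld length L_w = 21 in. Treat welds as unit-width lines.
Polar moment about centroid: J = 2[d³/12 + d(b/2)²] = 2[10.5³/12 + 10.5×3.75²] = 488.2 in³.
Direct shear f_v = P/L_w = 37.5 / 21 = 1.786 kip/in (vertical).
Torsion M = P·e = 37.5 × 13 = 487.5 kip·in.
Critical point at (x, y) = (3.75, 5.25) from centroid. f_tx = M·y/J = 5.242 kip/in; f_ty = M·x/J = 3.744 kip/in.
Resultant f_max = √[f_tx² + (f_v + f_ty)²] = √[5.242² + (1.786 + 3.744)²] = 7.62 kip/in.
Capacity per unit length: φr_n = 0.75 × 0.6 × 60 × (0.707 × 0.5) = 9.544 kip/in.
7.62 ≤ 9.544 → adequate.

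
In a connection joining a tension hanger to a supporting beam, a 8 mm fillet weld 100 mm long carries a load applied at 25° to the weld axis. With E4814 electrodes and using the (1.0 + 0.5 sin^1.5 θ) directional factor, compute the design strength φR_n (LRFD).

E48XX → F_EXX = 480 MPa.
t_e = 0.707 × 8 = 5.656 mm; A_we = 5.656 × 100 = 565.6 mm².
Directional factor: 1.0 + 0.5 sin^1.5(25°) = 1.137.
F_nw = 0.6 × 480 × 1.137 = 327.6 MPa.
φR_n = 0.75 × 327.6 × 565.6 × 10⁻³ = 139 kN.

φR_n ≈ 139 kN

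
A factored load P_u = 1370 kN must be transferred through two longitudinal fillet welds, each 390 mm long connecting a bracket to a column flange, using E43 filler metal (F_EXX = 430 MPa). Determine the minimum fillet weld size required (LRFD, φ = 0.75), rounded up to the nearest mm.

w = 13 mm

Total weld length L = 780 mm.
Required throat t_e = P_u / (φ × 0.6 F_EXX × L) = 1370 / (0.75 × 0.6 × 430 × 780 × 10⁻³) = 9.077 mm.
Required leg w = t_e / 0.707 = 12.84 mm → use 13 mm.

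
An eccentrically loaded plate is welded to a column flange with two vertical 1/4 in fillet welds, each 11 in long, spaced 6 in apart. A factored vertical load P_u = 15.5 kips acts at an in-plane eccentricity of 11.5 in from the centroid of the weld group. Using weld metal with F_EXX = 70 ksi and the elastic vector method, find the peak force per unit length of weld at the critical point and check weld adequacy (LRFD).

Total weld length L_w = 22 in. Treat welds as unit-width lines.
Polar moment about centroid: J = 2[d³/12 + d(b/2)²] = 2[11³/12 + 11×3²] = 419.8 in³.
Direct shear f_v = P/L_w = 15.5 / 22 = 0.7045 kip/in (vertical).
Torsion M = P·e = 15.5 × 11.5 = 178.25 kip·in.
Critical point at (x, y) = (3, 5.5) from centroid. f_tx = M·y/J = 2.335 kip/in; f_ty = M·x/J = 1.274 kip/in.
Resultant f_max = √[f_tx² + (f_v + f_ty)²] = √[2.335² + (0.7045 + 1.274)²] = 3.06 kip/in.
Capacity per unit length: φr_n = 0.75 × 0.6 × 70 × (0.707 × 0.25) = 5.568 kip/in.
3.06 ≤ 5.568 → adequate.

f_max ≈ 3.06 kip/in; adequate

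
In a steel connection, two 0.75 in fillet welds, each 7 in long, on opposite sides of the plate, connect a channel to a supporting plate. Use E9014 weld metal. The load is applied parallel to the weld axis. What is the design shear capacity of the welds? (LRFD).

E90XX → F_EXX = 90 ksi.
Effective throat t_e = 0.707 × 0.75 = 0.5302 in.
Total length L = 14 in; A_we = 0.5302 × 14 = 7.423 in².
F_nw = 0.6 F_EXX = 0.6 × 90 = 54 ksi.
φR_n = 0.75 × 54 × 7.423 = 300.7 kips.

φR_n ≈ 301 kips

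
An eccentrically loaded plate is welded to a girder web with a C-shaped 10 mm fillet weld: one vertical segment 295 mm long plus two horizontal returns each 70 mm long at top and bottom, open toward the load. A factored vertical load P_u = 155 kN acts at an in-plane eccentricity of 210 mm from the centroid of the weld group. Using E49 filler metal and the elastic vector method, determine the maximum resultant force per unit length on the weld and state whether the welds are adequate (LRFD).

f_max ≈ 1150 N/mm; adequate

E49XX → F_EXX = 490 MPa.
Total weld length L_w = 435 mm. Treat welds as unit-width lines.
Centroid: x̄ = 2×70×35 / 435 = 11.26 mm from the vertical weld.
Polar moment about centroid: J = I_x + I_y = [295³/12 + 2×70×147.5²] + [295×11.26² + 2(70³/12 + 70×23.74²)] = 5359000 mm³.
Direct shear f_v = P/L_w = 155×10³ / 435 = 356.3 N/mm (vertical).
Torsion M = P·e = 155×10³ × 210 = 32550000 N·mm.
Critical point at (x, y) = (58.74, 147.5) from centroid. f_tx = M·y/J = 895.9 N/mm; f_ty = M·x/J = 356.8 N/mm.
Resultant f_max = √[f_tx² + (f_v + f_ty)²] = √[895.9² + (356.3 + 356.8)²] = 1145 N/mm.
Capacity per unit length: φr_n = 0.75 × 0.6 × 490 × (0.707 × 10) = 1559 N/mm.
1145 ≤ 1559 → adequate.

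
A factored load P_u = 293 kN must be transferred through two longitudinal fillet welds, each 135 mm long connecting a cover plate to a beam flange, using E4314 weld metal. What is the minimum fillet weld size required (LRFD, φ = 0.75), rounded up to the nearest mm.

w = 8 mm

E43XX → F_EXX = 430 MPa.
Total weld length L = 270 mm.
Required throat t_e = P_u / (φ × 0.6 F_EXX × L) = 293 / (0.75 × 0.6 × 430 × 270 × 10⁻³) = 5.608 mm.
Required leg w = t_e / 0.707 = 7.932 mm → use 8 mm.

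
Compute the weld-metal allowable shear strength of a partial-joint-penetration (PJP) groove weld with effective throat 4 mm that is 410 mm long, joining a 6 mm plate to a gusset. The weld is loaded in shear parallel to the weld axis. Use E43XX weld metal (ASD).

R_n/Ω ≈ 212 kN

E43XX → F_EXX = 430 MPa.
Effective throat (given) t_e = 4 mm.
A_we = 4 × 410 = 1640 mm².
F_nw = 0.6 F_EXX = 258 MPa.
R_n/Ω = (258 × 1640) / 2.0 × 10⁻³ = 211.6 kN.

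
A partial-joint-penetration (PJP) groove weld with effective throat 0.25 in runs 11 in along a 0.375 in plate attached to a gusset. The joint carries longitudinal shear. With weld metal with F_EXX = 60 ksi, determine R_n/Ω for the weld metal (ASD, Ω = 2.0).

Effective throat (given) t_e = 0.25 in.
A_we = 0.25 × 11 = 2.75 in².
F_nw = 0.6 F_EXX = 36 ksi.
R_n/Ω = (36 × 2.75) / 2.0 = 49.5 kip.

R_n/Ω ≈ 49.5 kip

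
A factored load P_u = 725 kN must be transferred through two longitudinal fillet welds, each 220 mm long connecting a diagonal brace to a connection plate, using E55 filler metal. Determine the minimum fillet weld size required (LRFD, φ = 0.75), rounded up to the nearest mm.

w = 10 mm

E55XX → F_EXX = 550 MPa.
Total weld length L = 440 mm.
Required throat t_e = P_u / (φ × 0.6 F_EXX × L) = 725 / (0.75 × 0.6 × 550 × 440 × 10⁻³) = 6.657 mm.
Required leg w = t_e / 0.707 = 9.417 mm → use 10 mm.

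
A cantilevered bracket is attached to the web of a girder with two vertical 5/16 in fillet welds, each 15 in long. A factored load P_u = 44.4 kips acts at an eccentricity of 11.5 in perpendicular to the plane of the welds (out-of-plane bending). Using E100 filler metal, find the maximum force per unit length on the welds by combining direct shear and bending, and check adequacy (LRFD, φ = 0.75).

f_max ≈ 6.97 kip/in; adequate

E100XX → F_EXX = 100 ksi.
L_w = 2 × 15 = 30 in; section modulus (unit throat) S = 2 × L²/6 = 75 in².
Direct shear f_v = P/L_w = 44.4/30 = 1.48 kip/in.
Moment M = P × e = 44.4 × 11.5 = 510.6 kip·in; bending f_b = M/S = 6.808 kip/in.
f_max = √(f_v² + f_b²) = √(1.48² + 6.808²) = 6.967 kip/in.
φr_n = 0.75 × 0.6 × 100 × (0.707 × 0.3125) = 9.942 kip/in → adequate.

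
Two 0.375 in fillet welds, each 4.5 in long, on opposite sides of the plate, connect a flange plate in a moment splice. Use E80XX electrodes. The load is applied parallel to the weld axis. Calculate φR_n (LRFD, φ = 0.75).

φR_n ≈ 85.9 kips

E80XX → F_EXX = 80 ksi.
Effective throat t_e = 0.707 × 0.375 = 0.2651 in.
Total length L = 9 in; A_we = 0.2651 × 9 = 2.386 in².
F_nw = 0.6 F_EXX = 0.6 × 80 = 48 ksi.
φR_n = 0.75 × 48 × 2.386 = 85.9 kips.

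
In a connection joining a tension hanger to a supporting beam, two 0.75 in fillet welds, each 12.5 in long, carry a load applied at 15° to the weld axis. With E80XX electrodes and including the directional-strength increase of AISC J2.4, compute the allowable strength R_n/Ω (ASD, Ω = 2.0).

E80XX → F_EXX = 80 ksi.
t_e = 0.707 × 0.75 = 0.5302 in; A_we = 0.5302 × 25 = 13.26 in².
Directional factor: 1.0 + 0.5 sin^1.5(15°) = 1.066.
F_nw = 0.6 × 80 × 1.066 = 51.16 ksi.
R_n/Ω = (51.16 × 13.26) / 2.0 = 339.1 kips.

R_n/Ω ≈ 339 kips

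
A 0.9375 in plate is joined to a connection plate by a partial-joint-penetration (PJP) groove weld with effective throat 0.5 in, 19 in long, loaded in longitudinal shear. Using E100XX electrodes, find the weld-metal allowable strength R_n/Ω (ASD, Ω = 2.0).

E100XX → F_EXX = 100 ksi.
Effective throat (given) t_e = 0.5 in.
A_we = 0.5 × 19 = 9.5 in².
F_nw = 0.6 F_EXX = 60 ksi.
R_n/Ω = (60 × 9.5) / 2.0 = 285 kip.

R_n/Ω ≈ 285 kip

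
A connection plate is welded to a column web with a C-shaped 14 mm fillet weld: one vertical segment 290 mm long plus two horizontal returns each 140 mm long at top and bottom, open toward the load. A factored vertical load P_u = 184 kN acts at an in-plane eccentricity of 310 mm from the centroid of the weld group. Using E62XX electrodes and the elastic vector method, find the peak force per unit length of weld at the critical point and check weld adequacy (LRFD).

E62XX → F_EXX = 620 MPa.
Total weld length L_w = 570 mm. Treat welds as unit-width lines.
Centroid: x̄ = 2×140×70 / 570 = 34.39 mm from the vertical weld.
Polar moment about centroid: J = I_x + I_y = [290³/12 + 2×140×145²] + [290×34.39² + 2(140³/12 + 140×35.61²)] = 9075000 mm³.
Direct shear f_v = P/L_w = 184×10³ / 570 = 322.8 N/mm (vertical).
Torsion M = P·e = 184×10³ × 310 = 57040000 N·mm.
Critical point at (x, y) = (105.6, 145) from centroid. f_tx = M·y/J = 911.4 N/mm; f_ty = M·x/J = 663.8 N/mm.
Resultant f_max = √[f_tx² + (f_v + f_ty)²] = √[911.4² + (322.8 + 663.8)²] = 1343 N/mm.
Capacity per unit length: φr_n = 0.75 × 0.6 × 620 × (0.707 × 14) = 2762 N/mm.
1343 ≤ 2762 → adequate.

f_max ≈ 1340 N/mm; adequate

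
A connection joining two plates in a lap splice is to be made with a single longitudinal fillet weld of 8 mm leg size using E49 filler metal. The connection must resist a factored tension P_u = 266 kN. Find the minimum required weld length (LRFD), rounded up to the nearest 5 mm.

L = 215 mm

E49XX → F_EXX = 490 MPa.
Throat t_e = 0.707 × 8 = 5.656 mm.
φr_n = 0.75 × 0.6 × 490 × 5.656 × 10⁻³ = 1.247 kN/mm.
L_req = P_u / φr_n = 266 / 1.247 = 213.3 mm total.
Round up → use L = 215 mm.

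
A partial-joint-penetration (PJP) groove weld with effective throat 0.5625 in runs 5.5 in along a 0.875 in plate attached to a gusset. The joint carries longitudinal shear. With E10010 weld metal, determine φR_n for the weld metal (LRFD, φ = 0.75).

φR_n ≈ 139 kip

E100XX → F_EXX = 100 ksi.
Effective throat (given) t_e = 0.5625 in.
A_we = 0.5625 × 5.5 = 3.094 in².
F_nw = 0.6 F_EXX = 60 ksi.
φR_n = 0.75 × 60 × 3.094 = 139.2 kip.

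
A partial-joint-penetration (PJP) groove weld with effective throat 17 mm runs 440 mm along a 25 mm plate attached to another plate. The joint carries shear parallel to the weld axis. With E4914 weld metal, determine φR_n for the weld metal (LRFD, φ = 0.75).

E49XX → F_EXX = 490 MPa.
Effective throat (given) t_e = 17 mm.
A_we = 17 × 440 = 7480 mm².
F_nw = 0.6 F_EXX = 294 MPa.
φR_n = 0.75 × 294 × 7480 × 10⁻³ = 1649 kN.

φR_n ≈ 1650 kN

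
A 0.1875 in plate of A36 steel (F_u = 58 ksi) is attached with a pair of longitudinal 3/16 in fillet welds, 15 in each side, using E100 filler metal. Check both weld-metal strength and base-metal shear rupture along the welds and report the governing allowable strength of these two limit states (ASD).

E100XX → F_EXX = 100 ksi.
t_e = 0.707 × 0.1875 = 0.1326 in; L = 30 in.
Weld metal: R_n/Ω = (1/2.0) × 0.6 × 100 × 0.1326 × 30 = 119.3 kip.
Base metal (shear rupture): R_n/Ω = (1/2.0) × 0.6 × 58 × 0.1875 × 30 = 97.87 kip.
Governing: base-metal shear rupture.

R_n/Ω ≈ 97.9 kip (base-metal shear rupture governs)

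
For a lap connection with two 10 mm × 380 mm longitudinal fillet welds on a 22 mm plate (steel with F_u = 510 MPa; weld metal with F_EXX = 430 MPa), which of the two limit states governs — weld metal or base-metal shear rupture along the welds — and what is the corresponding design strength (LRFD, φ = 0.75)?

t_e = 0.707 × 10 = 7.07 mm; L = 760 mm.
Weld metal: φR_n = 0.75 × 0.6 × 430 × 7.07 × 760 × 10⁻³ = 1040 kN.
Base metal (shear rupture): φR_n = 0.75 × 0.6 × 510 × 22 × 760 × 10⁻³ = 3837 kN.
Governing: weld metal.

φR_n ≈ 1040 kN (weld metal governs)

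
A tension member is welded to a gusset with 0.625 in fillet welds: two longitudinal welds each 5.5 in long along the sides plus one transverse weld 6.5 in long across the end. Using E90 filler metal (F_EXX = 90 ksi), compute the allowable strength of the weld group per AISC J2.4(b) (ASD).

R_n/Ω ≈ 228 kip

t_e = 0.707 × 0.625 = 0.4419 in.
R_nwl = 0.6 × 90 × 0.4419 × 11 = 262.5 kip (longitudinal, 2 welds).
R_nwt = 0.6 × 90 × 0.4419 × 6.5 = 155.1 kip (transverse, base value).
(i) R_nwl + R_nwt = 417.6 kip; (ii) 0.85 R_nwl + 1.5 R_nwt = 455.7 kip.
R_n = max = 455.7 kip [governs: (ii)]; R_n/Ω = 227.9 kip.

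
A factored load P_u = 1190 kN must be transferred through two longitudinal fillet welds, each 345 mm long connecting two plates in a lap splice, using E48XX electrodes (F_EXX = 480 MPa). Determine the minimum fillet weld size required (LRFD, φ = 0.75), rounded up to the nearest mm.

w = 12 mm

Total weld length L = 690 mm.
Required throat t_e = P_u / (φ × 0.6 F_EXX × L) = 1190 / (0.75 × 0.6 × 480 × 690 × 10⁻³) = 7.984 mm.
Required leg w = t_e / 0.707 = 11.29 mm → use 12 mm.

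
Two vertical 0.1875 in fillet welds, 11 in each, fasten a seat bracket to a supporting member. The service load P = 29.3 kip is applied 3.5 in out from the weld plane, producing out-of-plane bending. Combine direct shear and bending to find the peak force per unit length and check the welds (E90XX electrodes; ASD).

E90XX → F_EXX = 90 ksi.
L_w = 2 × 11 = 22 in; section modulus (unit throat) S = 2 × L²/6 = 40.33 in².
Direct shear f_v = P/L_w = 29.3/22 = 1.332 kip/in.
Moment M = P × e = 29.3 × 3.5 = 102.55 kip·in; bending f_b = M/S = 2.543 kip/in.
f_max = √(f_v² + f_b²) = √(1.332² + 2.543²) = 2.87 kip/in.
r_n/Ω = (1/2.0) × 0.6 × 90 × (0.707 × 0.1875) = 3.579 kip/in → adequate.

f_max ≈ 2.87 kip/in; adequate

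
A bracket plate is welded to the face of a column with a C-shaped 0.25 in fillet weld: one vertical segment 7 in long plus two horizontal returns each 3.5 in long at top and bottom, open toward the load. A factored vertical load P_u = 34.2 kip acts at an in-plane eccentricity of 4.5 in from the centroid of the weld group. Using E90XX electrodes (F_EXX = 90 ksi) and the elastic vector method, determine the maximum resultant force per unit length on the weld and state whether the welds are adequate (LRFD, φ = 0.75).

Total weld length L_w = 14 in. Treat welds as unit-width lines.
Centroid: x̄ = 2×3.5×1.75 / 14 = 0.875 in from the vertical weld.
Polar moment about centroid: J = I_x + I_y = [7³/12 + 2×3.5×3.5²] + [7×0.875² + 2(3.5³/12 + 3.5×0.875²)] = 132.2 in³.
Direct shear f_v = P/L_w = 34.2 / 14 = 2.443 kip/in (vertical).
Torsion M = P·e = 34.2 × 4.5 = 153.9 kip·in.
Critical point at (x, y) = (2.625, 3.5) from centroid. f_tx = M·y/J = 4.075 kip/in; f_ty = M·x/J = 3.056 kip/in.
Resultant f_max = √[f_tx² + (f_v + f_ty)²] = √[4.075² + (2.443 + 3.056)²] = 6.844 kip/in.
Capacity per unit length: φr_n = 0.75 × 0.6 × 90 × (0.707 × 0.25) = 7.158 kip/in.
6.844 ≤ 7.158 → adequate.

f_max ≈ 6.84 kip/in; adequate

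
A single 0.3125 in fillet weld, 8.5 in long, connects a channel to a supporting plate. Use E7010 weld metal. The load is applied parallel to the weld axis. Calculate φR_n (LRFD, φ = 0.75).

E70XX → F_EXX = 70 ksi.
Effective throat t_e = 0.707 × 0.3125 = 0.2209 in.
Total length L = 8.5 in; A_we = 0.2209 × 8.5 = 1.878 in².
F_nw = 0.6 F_EXX = 0.6 × 70 = 42 ksi.
φR_n = 0.75 × 42 × 1.878 = 59.16 kips.

φR_n ≈ 59.2 kips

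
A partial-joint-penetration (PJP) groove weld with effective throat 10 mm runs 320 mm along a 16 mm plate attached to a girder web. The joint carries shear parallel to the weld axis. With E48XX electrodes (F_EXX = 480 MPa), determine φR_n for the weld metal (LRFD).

Effective throat (given) t_e = 10 mm.
A_we = 10 × 320 = 3200 mm².
F_nw = 0.6 F_EXX = 288 MPa.
φR_n = 0.75 × 288 × 3200 × 10⁻³ = 691.2 kN.

φR_n ≈ 691 kN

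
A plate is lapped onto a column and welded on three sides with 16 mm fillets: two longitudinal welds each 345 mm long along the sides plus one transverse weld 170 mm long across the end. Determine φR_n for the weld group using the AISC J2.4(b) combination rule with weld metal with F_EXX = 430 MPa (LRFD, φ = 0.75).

φR_n ≈ 1880 kN

t_e = 0.707 × 16 = 11.31 mm.
R_nwl = 0.6 × 430 × 11.31 × 690 × 10⁻³ = 2014 kN (longitudinal, 2 welds).
R_nwt = 0.6 × 430 × 11.31 × 170 × 10⁻³ = 496.1 kN (transverse, base value).
(i) R_nwl + R_nwt = 2510 kN; (ii) 0.85 R_nwl + 1.5 R_nwt = 2456 kN.
R_n = max = 2510 kN [governs: (i)]; φR_n = 1882 kN.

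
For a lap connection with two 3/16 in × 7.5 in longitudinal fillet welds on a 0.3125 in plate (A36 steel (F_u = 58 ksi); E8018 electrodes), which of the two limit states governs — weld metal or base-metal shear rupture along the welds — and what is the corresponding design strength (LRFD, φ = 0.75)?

φR_n ≈ 71.6 kips (weld metal governs)

E80XX → F_EXX = 80 ksi.
t_e = 0.707 × 0.1875 = 0.1326 in; L = 15 in.
Weld metal: φR_n = 0.75 × 0.6 × 80 × 0.1326 × 15 = 71.58 kips.
Base metal (shear rupture): φR_n = 0.75 × 0.6 × 58 × 0.3125 × 15 = 122.3 kips.
Governing: weld metal.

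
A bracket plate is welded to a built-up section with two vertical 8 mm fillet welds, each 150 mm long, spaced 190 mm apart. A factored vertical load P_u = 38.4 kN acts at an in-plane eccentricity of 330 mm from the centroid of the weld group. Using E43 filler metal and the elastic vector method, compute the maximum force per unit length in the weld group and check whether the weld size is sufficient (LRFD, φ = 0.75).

f_max ≈ 575 N/mm; adequate

E43XX → F_EXX = 430 MPa.
Total weld length L_w = 300 mm. Treat welds as unit-width lines.
Polar moment about centroid: J = 2[d³/12 + d(b/2)²] = 2[150³/12 + 150×95²] = 3270000 mm³.
Direct shear f_v = P/L_w = 38.4×10³ / 300 = 128 N/mm (vertical).
Torsion M = P·e = 38.4×10³ × 330 = 12672000 N·mm.
Critical point at (x, y) = (95, 75) from centroid. f_tx = M·y/J = 290.6 N/mm; f_ty = M·x/J = 368.1 N/mm.
Resultant f_max = √[f_tx² + (f_v + f_ty)²] = √[290.6² + (128 + 368.1)²] = 575 N/mm.
Capacity per unit length: φr_n = 0.75 × 0.6 × 430 × (0.707 × 8) = 1094 N/mm.
575 ≤ 1094 → adequate.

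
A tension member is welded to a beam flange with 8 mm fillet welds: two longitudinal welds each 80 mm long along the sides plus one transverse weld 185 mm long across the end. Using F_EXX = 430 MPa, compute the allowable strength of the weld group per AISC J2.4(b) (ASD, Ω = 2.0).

R_n/Ω ≈ 302 kN

t_e = 0.707 × 8 = 5.656 mm.
R_nwl = 0.6 × 430 × 5.656 × 160 × 10⁻³ = 233.5 kN (longitudinal, 2 welds).
R_nwt = 0.6 × 430 × 5.656 × 185 × 10⁻³ = 270 kN (transverse, base value).
(i) R_nwl + R_nwt = 503.4 kN; (ii) 0.85 R_nwl + 1.5 R_nwt = 603.4 kN.
R_n = max = 603.4 kN [governs: (ii)]; R_n/Ω = 301.7 kN.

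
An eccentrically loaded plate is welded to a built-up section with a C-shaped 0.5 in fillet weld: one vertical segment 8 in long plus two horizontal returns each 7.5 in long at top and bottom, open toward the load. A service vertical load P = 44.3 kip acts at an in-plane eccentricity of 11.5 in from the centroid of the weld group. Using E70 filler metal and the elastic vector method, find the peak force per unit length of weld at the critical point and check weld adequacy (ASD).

E70XX → F_EXX = 70 ksi.
Total weld length L_w = 23 in. Treat welds as unit-width lines.
Centroid: x̄ = 2×7.5×3.75 / 23 = 2.446 in from the vertical weld.
Polar moment about centroid: J = I_x + I_y = [8³/12 + 2×7.5×4²] + [8×2.446² + 2(7.5³/12 + 7.5×1.304²)] = 426.3 in³.
Direct shear f_v = P/L_w = 44.3 / 23 = 1.926 kip/in (vertical).
Torsion M = P·e = 44.3 × 11.5 = 509.45 kip·in.
Critical point at (x, y) = (5.054, 4) from centroid. f_tx = M·y/J = 4.78 kip/in; f_ty = M·x/J = 6.04 kip/in.
Resultant f_max = √[f_tx² + (f_v + f_ty)²] = √[4.78² + (1.926 + 6.04)²] = 9.29 kip/in.
Capacity per unit length: r_n/Ω = (1/2.0) × 0.6 × 70 × (0.707 × 0.5) = 7.423 kip/in.
9.29 > 7.423 → NOT adequate.

f_max ≈ 9.29 kip/in; NOT adequate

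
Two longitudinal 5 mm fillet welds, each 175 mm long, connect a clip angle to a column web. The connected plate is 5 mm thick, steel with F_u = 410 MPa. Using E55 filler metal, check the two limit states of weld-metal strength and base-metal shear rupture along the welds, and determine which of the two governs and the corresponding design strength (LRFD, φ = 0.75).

E55XX → F_EXX = 550 MPa.
t_e = 0.707 × 5 = 3.535 mm; L = 350 mm.
Weld metal: φR_n = 0.75 × 0.6 × 550 × 3.535 × 350 × 10⁻³ = 306.2 kN.
Base metal (shear rupture): φR_n = 0.75 × 0.6 × 410 × 5 × 350 × 10⁻³ = 322.9 kN.
Governing: weld metal.

φR_n ≈ 306 kN (weld metal governs)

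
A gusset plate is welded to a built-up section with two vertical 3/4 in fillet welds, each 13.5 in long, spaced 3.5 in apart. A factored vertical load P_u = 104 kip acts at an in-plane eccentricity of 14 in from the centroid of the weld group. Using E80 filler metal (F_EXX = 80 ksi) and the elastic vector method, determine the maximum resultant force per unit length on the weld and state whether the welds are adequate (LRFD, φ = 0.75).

Total weld length L_w = 27 in. Treat welds as unit-width lines.
Polar moment about centroid: J = 2[d³/12 + d(b/2)²] = 2[13.5³/12 + 13.5×1.75²] = 492.8 in³.
Direct shear f_v = P/L_w = 104 / 27 = 3.852 kip/in (vertical).
Torsion M = P·e = 104 × 14 = 1456 kip·in.
Critical point at (x, y) = (1.75, 6.75) from centroid. f_tx = M·y/J = 19.95 kip/in; f_ty = M·x/J = 5.171 kip/in.
Resultant f_max = √[f_tx² + (f_v + f_ty)²] = √[19.95² + (3.852 + 5.171)²] = 21.89 kip/in.
Capacity per unit length: φr_n = 0.75 × 0.6 × 80 × (0.707 × 0.75) = 19.09 kip/in.
21.89 > 19.09 → NOT adequate.

f_max ≈ 21.9 kip/in; NOT adequate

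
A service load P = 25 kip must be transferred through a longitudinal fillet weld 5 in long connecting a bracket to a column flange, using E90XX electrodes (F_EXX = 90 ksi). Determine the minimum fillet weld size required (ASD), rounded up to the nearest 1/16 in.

w = 5/16 in

Total weld length L = 5 in.
Required throat t_e = P × Ω / (0.6 F_EXX × L) = 25 × 2.0 / (0.6 × 90 × 5) = 0.1852 in.
Required leg w = t_e / 0.707 = 0.2619 in → use 5/16 in.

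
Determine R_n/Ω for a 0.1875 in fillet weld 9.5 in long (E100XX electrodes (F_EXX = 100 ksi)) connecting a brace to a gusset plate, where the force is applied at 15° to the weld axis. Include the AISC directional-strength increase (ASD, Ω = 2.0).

t_e = 0.707 × 0.1875 = 0.1326 in; A_we = 0.1326 × 9.5 = 1.259 in².
Directional factor: 1.0 + 0.5 sin^1.5(15°) = 1.066.
F_nw = 0.6 × 100 × 1.066 = 63.95 ksi.
R_n/Ω = (63.95 × 1.259) / 2.0 = 40.27 kip.

R_n/Ω ≈ 40.3 kip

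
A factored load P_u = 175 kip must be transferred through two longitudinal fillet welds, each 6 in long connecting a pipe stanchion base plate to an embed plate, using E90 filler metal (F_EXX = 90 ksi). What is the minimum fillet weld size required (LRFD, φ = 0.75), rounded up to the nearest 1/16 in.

Total weld length L = 12 in.
Required throat t_e = P_u / (φ × 0.6 F_EXX × L) = 175 / (0.75 × 0.6 × 90 × 12) = 0.3601 in.
Required leg w = t_e / 0.707 = 0.5093 in → use 9/16 in.

w = 9/16 in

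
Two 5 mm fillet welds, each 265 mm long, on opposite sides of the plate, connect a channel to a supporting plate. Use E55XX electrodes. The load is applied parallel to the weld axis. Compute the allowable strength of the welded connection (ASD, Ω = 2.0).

R_n/Ω ≈ 309 kN

E55XX → F_EXX = 550 MPa.
Effective throat t_e = 0.707 × 5 = 3.535 mm.
Total length L = 530 mm; A_we = 3.535 × 530 = 1874 mm².
F_nw = 0.6 F_EXX = 0.6 × 550 = 330 MPa.
R_n = 330 × 1874 × 10⁻³ = 618.3 kN; R_n/Ω = 618.3/2.0 = 309.1 kN.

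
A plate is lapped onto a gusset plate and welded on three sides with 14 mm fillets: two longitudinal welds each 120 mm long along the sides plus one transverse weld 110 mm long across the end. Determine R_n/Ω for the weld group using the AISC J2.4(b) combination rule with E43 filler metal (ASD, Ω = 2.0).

R_n/Ω ≈ 471 kN

E43XX → F_EXX = 430 MPa.
t_e = 0.707 × 14 = 9.898 mm.
R_nwl = 0.6 × 430 × 9.898 × 240 × 10⁻³ = 612.9 kN (longitudinal, 2 welds).
R_nwt = 0.6 × 430 × 9.898 × 110 × 10⁻³ = 280.9 kN (transverse, base value).
(i) R_nwl + R_nwt = 893.8 kN; (ii) 0.85 R_nwl + 1.5 R_nwt = 942.3 kN.
R_n = max = 942.3 kN [governs: (ii)]; R_n/Ω = 471.2 kN.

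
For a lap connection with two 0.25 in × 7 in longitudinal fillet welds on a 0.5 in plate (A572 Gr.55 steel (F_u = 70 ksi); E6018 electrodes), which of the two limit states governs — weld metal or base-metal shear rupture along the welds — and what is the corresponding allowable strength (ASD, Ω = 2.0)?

R_n/Ω ≈ 44.5 kip (weld metal governs)

E60XX → F_EXX = 60 ksi.
t_e = 0.707 × 0.25 = 0.1767 in; L = 14 in.
Weld metal: R_n/Ω = (1/2.0) × 0.6 × 60 × 0.1767 × 14 = 44.54 kip.
Base metal (shear rupture): R_n/Ω = (1/2.0) × 0.6 × 70 × 0.5 × 14 = 147 kip.
Governing: weld metal.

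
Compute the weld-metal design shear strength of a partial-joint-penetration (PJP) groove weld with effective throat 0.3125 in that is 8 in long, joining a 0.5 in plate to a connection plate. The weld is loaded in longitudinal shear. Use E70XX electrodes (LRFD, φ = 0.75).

φR_n ≈ 78.8 kip

E70XX → F_EXX = 70 ksi.
Effective throat (given) t_e = 0.3125 in.
A_we = 0.3125 × 8 = 2.5 in².
F_nw = 0.6 F_EXX = 42 ksi.
φR_n = 0.75 × 42 × 2.5 = 78.75 kip.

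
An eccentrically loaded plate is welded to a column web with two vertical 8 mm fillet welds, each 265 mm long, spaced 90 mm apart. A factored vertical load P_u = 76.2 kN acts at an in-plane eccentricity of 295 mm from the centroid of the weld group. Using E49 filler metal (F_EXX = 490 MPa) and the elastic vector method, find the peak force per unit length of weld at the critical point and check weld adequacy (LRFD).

f_max ≈ 811 N/mm; adequate

Total weld length L_w = 530 mm. Treat welds as unit-width lines.
Polar moment about centroid: J = 2[d³/12 + d(b/2)²] = 2[265³/12 + 265×45²] = 4175000 mm³.
Direct shear f_v = P/L_w = 76.2×10³ / 530 = 143.8 N/mm (vertical).
Torsion M = P·e = 76.2×10³ × 295 = 22479000 N·mm.
Critical point at (x, y) = (45, 132.5) from centroid. f_tx = M·y/J = 713.4 N/mm; f_ty = M·x/J = 242.3 N/mm.
Resultant f_max = √[f_tx² + (f_v + f_ty)²] = √[713.4² + (143.8 + 242.3)²] = 811.2 N/mm.
Capacity per unit length: φr_n = 0.75 × 0.6 × 490 × (0.707 × 8) = 1247 N/mm.
811.2 ≤ 1247 → adequate.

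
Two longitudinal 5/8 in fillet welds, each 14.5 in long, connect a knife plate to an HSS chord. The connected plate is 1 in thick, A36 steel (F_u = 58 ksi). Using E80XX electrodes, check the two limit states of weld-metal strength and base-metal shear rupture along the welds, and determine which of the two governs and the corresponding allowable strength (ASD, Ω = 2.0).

E80XX → F_EXX = 80 ksi.
t_e = 0.707 × 0.625 = 0.4419 in; L = 29 in.
Weld metal: R_n/Ω = (1/2.0) × 0.6 × 80 × 0.4419 × 29 = 307.5 kips.
Base metal (shear rupture): R_n/Ω = (1/2.0) × 0.6 × 58 × 1 × 29 = 504.6 kips.
Governing: weld metal.

R_n/Ω ≈ 308 kips (weld metal governs)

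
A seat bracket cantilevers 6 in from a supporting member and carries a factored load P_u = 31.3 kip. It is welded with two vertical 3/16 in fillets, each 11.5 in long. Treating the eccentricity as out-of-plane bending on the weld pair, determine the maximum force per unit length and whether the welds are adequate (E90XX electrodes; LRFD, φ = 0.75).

E90XX → F_EXX = 90 ksi.
L_w = 2 × 11.5 = 23 in; section modulus (unit throat) S = 2 × L²/6 = 44.08 in².
Direct shear f_v = P/L_w = 31.3/23 = 1.361 kip/in.
Moment M = P × e = 31.3 × 6 = 187.8 kip·in; bending f_b = M/S = 4.26 kip/in.
f_max = √(f_v² + f_b²) = √(1.361² + 4.26²) = 4.472 kip/in.
φr_n = 0.75 × 0.6 × 90 × (0.707 × 0.1875) = 5.369 kip/in → adequate.

f_max ≈ 4.47 kip/in; adequate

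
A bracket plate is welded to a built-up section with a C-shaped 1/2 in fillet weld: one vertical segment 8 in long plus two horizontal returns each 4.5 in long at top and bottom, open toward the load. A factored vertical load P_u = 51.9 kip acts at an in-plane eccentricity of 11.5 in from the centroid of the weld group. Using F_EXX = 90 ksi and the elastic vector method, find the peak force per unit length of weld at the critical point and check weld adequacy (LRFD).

Total weld length L_w = 17 in. Treat welds as unit-width lines.
Centroid: x̄ = 2×4.5×2.25 / 17 = 1.191 in from the vertical weld.
Polar moment about centroid: J = I_x + I_y = [8³/12 + 2×4.5×4²] + [8×1.191² + 2(4.5³/12 + 4.5×1.059²)] = 223.3 in³.
Direct shear f_v = P/L_w = 51.9 / 17 = 3.053 kip/in (vertical).
Torsion M = P·e = 51.9 × 11.5 = 596.85 kip·in.
Critical point at (x, y) = (3.309, 4) from centroid. f_tx = M·y/J = 10.69 kip/in; f_ty = M·x/J = 8.844 kip/in.
Resultant f_max = √[f_tx² + (f_v + f_ty)²] = √[10.69² + (3.053 + 8.844)²] = 16 kip/in.
Capacity per unit length: φr_n = 0.75 × 0.6 × 90 × (0.707 × 0.5) = 14.32 kip/in.
16 > 14.32 → NOT adequate.

f_max ≈ 16 kip/in; NOT adequate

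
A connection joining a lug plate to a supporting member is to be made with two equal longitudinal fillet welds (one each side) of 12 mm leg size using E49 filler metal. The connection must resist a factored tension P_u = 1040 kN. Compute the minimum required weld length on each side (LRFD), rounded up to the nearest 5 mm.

L = 280 mm on each side

E49XX → F_EXX = 490 MPa.
Throat t_e = 0.707 × 12 = 8.484 mm.
φr_n = 0.75 × 0.6 × 490 × 8.484 × 10⁻³ = 1.871 kN/mm.
L_req = P_u / φr_n = 1040 / 1.871 = 555.9 mm total.
Per side: 555.9 / 2 = 278 mm.
Round up → use L = 280 mm on each side.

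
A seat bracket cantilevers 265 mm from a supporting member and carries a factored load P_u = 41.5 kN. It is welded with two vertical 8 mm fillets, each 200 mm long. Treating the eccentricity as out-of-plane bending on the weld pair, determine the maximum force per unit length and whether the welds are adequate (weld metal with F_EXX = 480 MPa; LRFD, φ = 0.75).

f_max ≈ 831 N/mm; adequate

L_w = 2 × 200 = 400 mm; section modulus (unit throat) S = 2 × L²/6 = 13330 mm².
Direct shear f_v = P/L_w = 41.5×10³/400 = 103.8 N/mm.
Moment M = P × e = 41.5×10³ × 265 = 10998000 N·mm; bending f_b = M/S = 824.8 N/mm.
f_max = √(f_v² + f_b²) = √(103.8² + 824.8²) = 831.3 N/mm.
φr_n = 0.75 × 0.6 × 480 × (0.707 × 8) = 1222 N/mm → adequate.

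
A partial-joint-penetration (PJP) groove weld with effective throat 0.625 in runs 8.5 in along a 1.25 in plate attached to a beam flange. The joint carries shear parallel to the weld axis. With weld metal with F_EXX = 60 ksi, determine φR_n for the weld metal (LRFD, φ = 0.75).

Effective throat (given) t_e = 0.625 in.
A_we = 0.625 × 8.5 = 5.312 in².
F_nw = 0.6 F_EXX = 36 ksi.
φR_n = 0.75 × 36 × 5.312 = 143.4 kips.

φR_n ≈ 143 kips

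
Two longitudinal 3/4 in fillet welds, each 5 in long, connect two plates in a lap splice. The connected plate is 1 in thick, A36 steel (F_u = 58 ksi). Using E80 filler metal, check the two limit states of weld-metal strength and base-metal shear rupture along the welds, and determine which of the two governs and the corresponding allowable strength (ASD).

R_n/Ω ≈ 127 kip (weld metal governs)

E80XX → F_EXX = 80 ksi.
t_e = 0.707 × 0.75 = 0.5302 in; L = 10 in.
Weld metal: R_n/Ω = (1/2.0) × 0.6 × 80 × 0.5302 × 10 = 127.3 kip.
Base metal (shear rupture): R_n/Ω = (1/2.0) × 0.6 × 58 × 1 × 10 = 174 kip.
Governing: weld metal.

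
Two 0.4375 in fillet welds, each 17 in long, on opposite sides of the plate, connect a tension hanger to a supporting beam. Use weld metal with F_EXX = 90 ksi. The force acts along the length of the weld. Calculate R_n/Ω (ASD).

Effective throat t_e = 0.707 × 0.4375 = 0.3093 in.
Total length L = 34 in; A_we = 0.3093 × 34 = 10.52 in².
F_nw = 0.6 F_EXX = 0.6 × 90 = 54 ksi.
R_n = 54 × 10.52 = 567.9 kip; R_n/Ω = 567.9/2.0 = 283.9 kip.

R_n/Ω ≈ 284 kip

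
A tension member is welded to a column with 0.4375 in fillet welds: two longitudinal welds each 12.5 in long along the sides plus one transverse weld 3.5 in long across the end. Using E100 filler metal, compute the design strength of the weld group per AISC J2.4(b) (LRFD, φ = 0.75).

E100XX → F_EXX = 100 ksi.
t_e = 0.707 × 0.4375 = 0.3093 in.
R_nwl = 0.6 × 100 × 0.3093 × 25 = 464 kips (longitudinal, 2 welds).
R_nwt = 0.6 × 100 × 0.3093 × 3.5 = 64.96 kips (transverse, base value).
(i) R_nwl + R_nwt = 528.9 kips; (ii) 0.85 R_nwl + 1.5 R_nwt = 491.8 kips.
R_n = max = 528.9 kips [governs: (i)]; φR_n = 396.7 kips.

φR_n ≈ 397 kips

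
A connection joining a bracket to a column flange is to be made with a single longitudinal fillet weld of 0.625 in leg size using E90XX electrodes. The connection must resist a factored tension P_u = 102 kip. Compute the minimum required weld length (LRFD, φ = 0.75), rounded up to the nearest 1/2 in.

E90XX → F_EXX = 90 ksi.
Throat t_e = 0.707 × 0.625 = 0.4419 in.
φr_n = 0.75 × 0.6 × 90 × 0.4419 = 17.9 kip/in.
L_req = P_u / φr_n = 102 / 17.9 = 5.7 in total.
Round up → use L = 6 in.

L = 6 in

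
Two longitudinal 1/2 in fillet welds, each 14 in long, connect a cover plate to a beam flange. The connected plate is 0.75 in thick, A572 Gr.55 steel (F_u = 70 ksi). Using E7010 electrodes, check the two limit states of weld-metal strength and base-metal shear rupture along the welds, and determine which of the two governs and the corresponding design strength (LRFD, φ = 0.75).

φR_n ≈ 312 kip (weld metal governs)

E70XX → F_EXX = 70 ksi.
t_e = 0.707 × 0.5 = 0.3535 in; L = 28 in.
Weld metal: φR_n = 0.75 × 0.6 × 70 × 0.3535 × 28 = 311.8 kip.
Base metal (shear rupture): φR_n = 0.75 × 0.6 × 70 × 0.75 × 28 = 661.5 kip.
Governing: weld metal.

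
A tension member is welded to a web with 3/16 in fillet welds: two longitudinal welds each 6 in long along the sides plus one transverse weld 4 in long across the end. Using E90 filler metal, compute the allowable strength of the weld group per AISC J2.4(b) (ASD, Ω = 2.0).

E90XX → F_EXX = 90 ksi.
t_e = 0.707 × 0.1875 = 0.1326 in.
R_nwl = 0.6 × 90 × 0.1326 × 12 = 85.9 kips (longitudinal, 2 welds).
R_nwt = 0.6 × 90 × 0.1326 × 4 = 28.63 kips (transverse, base value).
(i) R_nwl + R_nwt = 114.5 kips; (ii) 0.85 R_nwl + 1.5 R_nwt = 116 kips.
R_n = max = 116 kips [governs: (ii)]; R_n/Ω = 57.98 kips.

R_n/Ω ≈ 58 kips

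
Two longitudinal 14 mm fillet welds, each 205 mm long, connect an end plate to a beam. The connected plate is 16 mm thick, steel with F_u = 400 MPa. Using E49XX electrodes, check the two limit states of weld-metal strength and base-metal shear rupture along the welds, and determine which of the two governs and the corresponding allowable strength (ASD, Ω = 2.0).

R_n/Ω ≈ 597 kN (weld metal governs)

E49XX → F_EXX = 490 MPa.
t_e = 0.707 × 14 = 9.898 mm; L = 410 mm.
Weld metal: R_n/Ω = (1/2.0) × 0.6 × 490 × 9.898 × 410 × 10⁻³ = 596.6 kN.
Base metal (shear rupture): R_n/Ω = (1/2.0) × 0.6 × 400 × 16 × 410 × 10⁻³ = 787.2 kN.
Governing: weld metal.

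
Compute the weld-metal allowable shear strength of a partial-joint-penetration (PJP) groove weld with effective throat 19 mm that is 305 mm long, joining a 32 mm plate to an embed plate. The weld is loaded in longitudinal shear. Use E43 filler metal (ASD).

R_n/Ω ≈ 748 kN

E43XX → F_EXX = 430 MPa.
Effective throat (given) t_e = 19 mm.
A_we = 19 × 305 = 5795 mm².
F_nw = 0.6 F_EXX = 258 MPa.
R_n/Ω = (258 × 5795) / 2.0 × 10⁻³ = 747.6 kN.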